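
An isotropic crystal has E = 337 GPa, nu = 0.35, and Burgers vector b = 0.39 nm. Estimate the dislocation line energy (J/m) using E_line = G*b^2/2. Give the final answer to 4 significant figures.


Step 1: G = E / (2*(1+nu))
G = 337 / (2*(1+0.35)) = 124.815 GPa = 1.24815e+11 Pa
Step 2: E_line = G*b^2/2
b = 0.39 nm = 3.9e-10 m
E_line = 0.5 * 1.24815e+11 * (3.9e-10)^2 = 9.492e-09 J/m


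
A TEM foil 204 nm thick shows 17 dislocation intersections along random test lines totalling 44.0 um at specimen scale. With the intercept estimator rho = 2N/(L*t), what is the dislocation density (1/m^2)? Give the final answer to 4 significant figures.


rho = 2N / (L * t)
L = 44.0 um = 4.4e-05 m, t = 204 nm = 2.04e-07 m
rho = 2 * 17 / (4.4e-05 * 2.04e-07)
rho = 3.788e+12 1/m^2


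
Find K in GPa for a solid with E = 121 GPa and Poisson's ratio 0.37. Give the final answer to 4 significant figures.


K = E / (3*(1-2*nu))
K = 121 / (3*(1-2*0.37))
K = 155.1 GPa


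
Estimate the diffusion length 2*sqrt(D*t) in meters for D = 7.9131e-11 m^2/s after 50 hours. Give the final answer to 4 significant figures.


t = 50 hr = 180000 s
Diffusion length = 2*sqrt(D*t)
= 2*sqrt(7.9131e-11 * 180000)
= 7.548e-03 m


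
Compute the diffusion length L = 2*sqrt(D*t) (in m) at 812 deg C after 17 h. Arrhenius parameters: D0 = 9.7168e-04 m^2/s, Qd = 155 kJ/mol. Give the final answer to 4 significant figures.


Step 1: D = D0 * exp(-Qd/(R*T))
T = 1085.15 K
D = 9.7168e-04 * exp(-155e3 / (8.314 * 1085.15)) = 3.35888e-11 m^2/s
Step 2: L = 2*sqrt(D*t)
t = 17 h = 61200 s
L = 2*sqrt(3.35888e-11 * 61200) = 2.867e-03 m


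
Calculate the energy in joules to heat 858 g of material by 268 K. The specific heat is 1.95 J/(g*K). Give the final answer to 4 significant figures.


Q = m * cp * dT
Q = 858 * 1.95 * 268
Q = 448400 J


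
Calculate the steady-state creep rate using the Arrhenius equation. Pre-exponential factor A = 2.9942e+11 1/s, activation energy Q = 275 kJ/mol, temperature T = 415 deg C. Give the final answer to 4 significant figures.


rate = A * exp(-Q / (R*T))
T = 415 + 273.15 = 688.15 K
rate = 2.9942e+11 * exp(-275e3 / (8.314 * 688.15))
rate = 3.994e-10 1/s


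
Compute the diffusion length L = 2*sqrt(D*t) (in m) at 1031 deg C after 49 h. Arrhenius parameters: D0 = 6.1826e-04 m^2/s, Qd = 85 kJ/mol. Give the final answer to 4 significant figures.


Step 1: D = D0 * exp(-Qd/(R*T))
T = 1304.15 K
D = 6.1826e-04 * exp(-85e3 / (8.314 * 1304.15)) = 2.43542e-07 m^2/s
Step 2: L = 2*sqrt(D*t)
t = 49 h = 176400 s
L = 2*sqrt(2.43542e-07 * 176400) = 0.4145 m


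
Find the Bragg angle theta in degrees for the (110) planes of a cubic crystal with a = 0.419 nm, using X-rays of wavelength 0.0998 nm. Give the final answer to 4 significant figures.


d = a / sqrt(h^2+k^2+l^2)
d = 0.419 / sqrt(2) = 0.296278 nm
lambda = 2*d*sin(theta)  =>  sin(theta) = lambda / (2*d)
sin(theta) = 0.0998 / (2 * 0.296278) = 0.168423
theta = 9.696 deg


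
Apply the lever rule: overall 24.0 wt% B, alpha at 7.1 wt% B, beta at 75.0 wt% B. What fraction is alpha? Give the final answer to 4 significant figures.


f_alpha = (C_beta - C0) / (C_beta - C_alpha)
f_alpha = (75.0 - 24.0) / (75.0 - 7.1)
f_alpha = 0.7511


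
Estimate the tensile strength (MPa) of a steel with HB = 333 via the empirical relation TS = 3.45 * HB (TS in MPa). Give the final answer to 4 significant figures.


TS (MPa) = 3.45 * HB
TS = 3.45 * 333
TS = 1149 MPa


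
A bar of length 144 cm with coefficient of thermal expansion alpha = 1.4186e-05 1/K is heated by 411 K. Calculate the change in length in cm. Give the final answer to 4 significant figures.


dL = L0 * alpha * dT
dL = 144 * 1.4186e-05 * 411
dL = 0.8396 cm


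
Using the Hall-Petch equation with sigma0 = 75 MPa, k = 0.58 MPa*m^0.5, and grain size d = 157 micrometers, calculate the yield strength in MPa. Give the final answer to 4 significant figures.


sigma_y = sigma0 + k / sqrt(d)
d = 157 um = 1.57e-04 m
sigma_y = 75 + 0.58 / sqrt(1.57e-04)
sigma_y = 121.3 MPa


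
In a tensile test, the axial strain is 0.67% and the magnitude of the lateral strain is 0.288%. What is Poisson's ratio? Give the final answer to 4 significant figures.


nu = -epsilon_lat / epsilon_axial
Lateral strain is contraction (negative), so using magnitudes:
nu = 0.288 / 0.67
nu = 0.4299


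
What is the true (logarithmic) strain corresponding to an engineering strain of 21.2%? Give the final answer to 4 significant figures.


epsilon_true = ln(1 + epsilon_eng)
epsilon_true = ln(1 + 0.212)
epsilon_true = 0.1923


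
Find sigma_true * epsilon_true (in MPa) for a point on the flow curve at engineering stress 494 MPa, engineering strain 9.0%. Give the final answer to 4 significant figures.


sigma_true = sigma_eng * (1 + epsilon_eng)
sigma_true = 494 * (1 + 0.09) = 538.46 MPa
epsilon_true = ln(1 + epsilon_eng)
epsilon_true = ln(1 + 0.09) = 0.0861777
sigma_true * epsilon_true = 538.46 * 0.0861777 = 46.4 MPa


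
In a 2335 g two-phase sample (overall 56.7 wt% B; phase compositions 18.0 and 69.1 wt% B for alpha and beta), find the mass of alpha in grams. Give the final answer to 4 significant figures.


f_alpha = (C_beta - C0) / (C_beta - C_alpha)
f_alpha = (69.1 - 56.7) / (69.1 - 18.0) = 0.242661
m_alpha = f_alpha * m_total = 0.242661 * 2335 = 566.6 g


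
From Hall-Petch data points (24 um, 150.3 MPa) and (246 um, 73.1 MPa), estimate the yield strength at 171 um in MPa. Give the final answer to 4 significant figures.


sigma_y = sigma0 + k / sqrt(d)
1/sqrt(d1) = 1/sqrt(2.4e-05) = 204.124;  1/sqrt(d2) = 63.7577
k = (sigma1 - sigma2) / (1/sqrt(d1) - 1/sqrt(d2)) = (150.3 - 73.1) / (204.124 - 63.7577) = 0.549989 MPa*m^0.5
sigma0 = sigma1 - k/sqrt(d1) = 150.3 - 0.549989*204.124 = 38.034 MPa
sigma_y(d3) = 38.034 + 0.549989 / sqrt(1.71e-04) = 80.09 MPa


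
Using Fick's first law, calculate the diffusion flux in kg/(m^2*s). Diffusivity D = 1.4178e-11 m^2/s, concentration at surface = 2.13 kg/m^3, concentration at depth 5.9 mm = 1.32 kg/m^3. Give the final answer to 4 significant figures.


J = -D * (dC/dx) = D * (C1 - C2) / dx
J = 1.4178e-11 * (2.13 - 1.32) / 5.9e-03
J = 1.946e-09 kg/(m^2*s)


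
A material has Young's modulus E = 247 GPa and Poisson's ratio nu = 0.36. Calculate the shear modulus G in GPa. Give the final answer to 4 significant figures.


G = E / (2*(1+nu))
G = 247 / (2*(1+0.36))
G = 90.81 GPa


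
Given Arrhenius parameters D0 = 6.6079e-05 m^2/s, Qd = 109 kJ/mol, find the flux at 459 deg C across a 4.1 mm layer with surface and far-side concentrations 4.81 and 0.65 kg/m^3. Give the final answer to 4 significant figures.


Step 1: D = D0 * exp(-Qd/(R*T))
T = 459 + 273.15 = 732.15 K
D = 6.6079e-05 * exp(-109e3 / (8.314 * 732.15)) = 1.10476e-12 m^2/s
Step 2: J = D * (C1 - C2) / dx
J = 1.10476e-12 * (4.81 - 0.65) / 4.1e-03
J = 1.121e-09 kg/(m^2*s)


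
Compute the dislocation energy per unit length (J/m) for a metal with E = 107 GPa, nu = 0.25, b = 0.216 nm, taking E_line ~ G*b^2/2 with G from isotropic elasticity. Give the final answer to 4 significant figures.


Step 1: G = E / (2*(1+nu))
G = 107 / (2*(1+0.25)) = 42.8 GPa = 4.28e+10 Pa
Step 2: E_line = G*b^2/2
b = 0.216 nm = 2.16e-10 m
E_line = 0.5 * 4.28e+10 * (2.16e-10)^2 = 9.984e-10 J/m


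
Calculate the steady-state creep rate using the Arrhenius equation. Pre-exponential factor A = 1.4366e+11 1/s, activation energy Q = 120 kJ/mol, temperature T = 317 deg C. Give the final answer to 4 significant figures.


rate = A * exp(-Q / (R*T))
T = 317 + 273.15 = 590.15 K
rate = 1.4366e+11 * exp(-120e3 / (8.314 * 590.15))
rate = 3.433 1/s


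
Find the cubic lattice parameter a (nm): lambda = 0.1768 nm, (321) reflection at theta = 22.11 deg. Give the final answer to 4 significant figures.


d = lambda / (2*sin(theta))
d = 0.1768 / (2*sin(22.11 deg))
d = 0.234865 nm
a = d * sqrt(h^2+k^2+l^2) = 0.234865 * sqrt(14)
a = 0.8788 nm


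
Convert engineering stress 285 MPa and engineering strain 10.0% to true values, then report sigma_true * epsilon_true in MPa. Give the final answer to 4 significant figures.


sigma_true = sigma_eng * (1 + epsilon_eng)
sigma_true = 285 * (1 + 0.1) = 313.5 MPa
epsilon_true = ln(1 + epsilon_eng)
epsilon_true = ln(1 + 0.1) = 0.0953102
sigma_true * epsilon_true = 313.5 * 0.0953102 = 29.88 MPa


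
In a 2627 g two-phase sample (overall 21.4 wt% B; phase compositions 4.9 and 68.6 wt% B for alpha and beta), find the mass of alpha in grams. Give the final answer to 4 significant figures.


f_alpha = (C_beta - C0) / (C_beta - C_alpha)
f_alpha = (68.6 - 21.4) / (68.6 - 4.9) = 0.740973
m_alpha = f_alpha * m_total = 0.740973 * 2627 = 1947 g


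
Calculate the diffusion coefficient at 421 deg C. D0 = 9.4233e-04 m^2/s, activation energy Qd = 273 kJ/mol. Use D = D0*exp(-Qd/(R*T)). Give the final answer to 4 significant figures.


D = D0 * exp(-Qd / (R*T))
T = 694.15 K
D = 9.4233e-04 * exp(-273e3 / (8.314 * 694.15))
D = 2.693e-24 m^2/s


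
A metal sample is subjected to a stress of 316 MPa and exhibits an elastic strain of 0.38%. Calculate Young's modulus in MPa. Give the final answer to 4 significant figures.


E = sigma / epsilon
epsilon = 0.38% = 3.8e-03
E = 316 / 3.8e-03
E = 83160 MPa


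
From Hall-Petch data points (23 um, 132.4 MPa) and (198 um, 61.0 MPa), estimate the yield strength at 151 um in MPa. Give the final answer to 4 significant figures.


sigma_y = sigma0 + k / sqrt(d)
1/sqrt(d1) = 1/sqrt(2.3e-05) = 208.514;  1/sqrt(d2) = 71.0669
k = (sigma1 - sigma2) / (1/sqrt(d1) - 1/sqrt(d2)) = (132.4 - 61.0) / (208.514 - 71.0669) = 0.519471 MPa*m^0.5
sigma0 = sigma1 - k/sqrt(d1) = 132.4 - 0.519471*208.514 = 24.0828 MPa
sigma_y(d3) = 24.0828 + 0.519471 / sqrt(1.51e-04) = 66.36 MPa


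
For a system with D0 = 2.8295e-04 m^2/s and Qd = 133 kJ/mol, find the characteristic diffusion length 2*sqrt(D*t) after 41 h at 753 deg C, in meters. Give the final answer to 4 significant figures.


Step 1: D = D0 * exp(-Qd/(R*T))
T = 1026.15 K
D = 2.8295e-04 * exp(-133e3 / (8.314 * 1026.15)) = 4.80063e-11 m^2/s
Step 2: L = 2*sqrt(D*t)
t = 41 h = 147600 s
L = 2*sqrt(4.80063e-11 * 147600) = 5.324e-03 m


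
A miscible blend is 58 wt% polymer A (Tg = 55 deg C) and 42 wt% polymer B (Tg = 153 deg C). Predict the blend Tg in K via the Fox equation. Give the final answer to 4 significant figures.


1/Tg = w1/Tg1 + w2/Tg2 (in Kelvin)
Tg1 = 328.15 K, Tg2 = 426.15 K
1/Tg = 0.58/328.15 + 0.42/426.15
Tg = 363.2 K


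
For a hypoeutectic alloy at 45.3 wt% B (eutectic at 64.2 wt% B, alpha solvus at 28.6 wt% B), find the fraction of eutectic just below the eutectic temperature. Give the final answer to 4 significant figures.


f_primary = (C_e - C0) / (C_e - C_alpha_max)
f_primary = (64.2 - 45.3) / (64.2 - 28.6)
f_primary = 0.530899
f_eutectic = 1 - 0.530899 = 0.4691


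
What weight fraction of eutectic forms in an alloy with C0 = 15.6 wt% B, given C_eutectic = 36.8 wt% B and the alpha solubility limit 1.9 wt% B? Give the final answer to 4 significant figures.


f_primary = (C_e - C0) / (C_e - C_alpha_max)
f_primary = (36.8 - 15.6) / (36.8 - 1.9)
f_primary = 0.60745
f_eutectic = 1 - 0.60745 = 0.3926


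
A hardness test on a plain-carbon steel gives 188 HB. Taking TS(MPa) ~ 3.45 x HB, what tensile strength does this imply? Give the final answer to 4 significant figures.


TS (MPa) = 3.45 * HB
TS = 3.45 * 188
TS = 648.6 MPa


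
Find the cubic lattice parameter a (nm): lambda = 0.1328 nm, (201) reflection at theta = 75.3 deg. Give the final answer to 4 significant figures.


d = lambda / (2*sin(theta))
d = 0.1328 / (2*sin(75.3 deg))
d = 0.068647 nm
a = d * sqrt(h^2+k^2+l^2) = 0.068647 * sqrt(5)
a = 0.1535 nm


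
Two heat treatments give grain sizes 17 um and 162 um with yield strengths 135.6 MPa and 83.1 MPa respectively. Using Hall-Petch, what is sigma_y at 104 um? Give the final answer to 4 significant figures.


sigma_y = sigma0 + k / sqrt(d)
1/sqrt(d1) = 1/sqrt(1.7e-05) = 242.536;  1/sqrt(d2) = 78.5674
k = (sigma1 - sigma2) / (1/sqrt(d1) - 1/sqrt(d2)) = (135.6 - 83.1) / (242.536 - 78.5674) = 0.320184 MPa*m^0.5
sigma0 = sigma1 - k/sqrt(d1) = 135.6 - 0.320184*242.536 = 57.944 MPa
sigma_y(d3) = 57.944 + 0.320184 / sqrt(1.04e-04) = 89.34 MPa


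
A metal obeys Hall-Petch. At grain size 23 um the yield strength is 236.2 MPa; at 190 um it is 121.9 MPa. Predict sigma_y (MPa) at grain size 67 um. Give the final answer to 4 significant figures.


sigma_y = sigma0 + k / sqrt(d)
1/sqrt(d1) = 1/sqrt(2.3e-05) = 208.514;  1/sqrt(d2) = 72.5476
k = (sigma1 - sigma2) / (1/sqrt(d1) - 1/sqrt(d2)) = (236.2 - 121.9) / (208.514 - 72.5476) = 0.840646 MPa*m^0.5
sigma0 = sigma1 - k/sqrt(d1) = 236.2 - 0.840646*208.514 = 60.9131 MPa
sigma_y(d3) = 60.9131 + 0.840646 / sqrt(6.7e-05) = 163.6 MPa


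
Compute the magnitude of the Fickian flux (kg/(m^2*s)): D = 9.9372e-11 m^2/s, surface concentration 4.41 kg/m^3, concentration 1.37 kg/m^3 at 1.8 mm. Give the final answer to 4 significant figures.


J = -D * (dC/dx) = D * (C1 - C2) / dx
J = 9.9372e-11 * (4.41 - 1.37) / 1.8e-03
J = 1.678e-07 kg/(m^2*s)


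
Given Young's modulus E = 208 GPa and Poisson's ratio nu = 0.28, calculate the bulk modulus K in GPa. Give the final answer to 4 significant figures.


K = E / (3*(1-2*nu))
K = 208 / (3*(1-2*0.28))
K = 157.6 GPa


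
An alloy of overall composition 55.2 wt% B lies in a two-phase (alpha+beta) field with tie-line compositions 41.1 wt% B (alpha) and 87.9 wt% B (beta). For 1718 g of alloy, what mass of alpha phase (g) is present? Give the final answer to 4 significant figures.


f_alpha = (C_beta - C0) / (C_beta - C_alpha)
f_alpha = (87.9 - 55.2) / (87.9 - 41.1) = 0.698718
m_alpha = f_alpha * m_total = 0.698718 * 1718 = 1200 g


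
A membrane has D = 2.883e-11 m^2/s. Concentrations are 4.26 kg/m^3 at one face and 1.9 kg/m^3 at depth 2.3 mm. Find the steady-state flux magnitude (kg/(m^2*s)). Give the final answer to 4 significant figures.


J = -D * (dC/dx) = D * (C1 - C2) / dx
J = 2.883e-11 * (4.26 - 1.9) / 2.3e-03
J = 2.958e-08 kg/(m^2*s)


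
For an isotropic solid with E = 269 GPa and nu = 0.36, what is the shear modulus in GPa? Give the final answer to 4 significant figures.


G = E / (2*(1+nu))
G = 269 / (2*(1+0.36))
G = 98.9 GPa


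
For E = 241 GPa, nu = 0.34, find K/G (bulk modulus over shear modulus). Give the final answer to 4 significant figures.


G = E / (2*(1+nu))
G = 241 / (2*(1+0.34)) = 89.9254 GPa
K = E / (3*(1-2*nu))
K = 241 / (3*(1-2*0.34)) = 251.042 GPa
K/G = 251.042 / 89.9254 = 2.792


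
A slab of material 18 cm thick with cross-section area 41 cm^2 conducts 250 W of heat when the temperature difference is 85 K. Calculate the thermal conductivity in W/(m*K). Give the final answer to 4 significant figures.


k = Q*L / (A*dT)
L = 0.18 m, A = 4.1e-03 m^2
k = 250 * 0.18 / (4.1e-03 * 85)
k = 129.1 W/(m*K)


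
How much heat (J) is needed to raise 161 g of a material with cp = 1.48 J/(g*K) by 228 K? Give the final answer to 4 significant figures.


Q = m * cp * dT
Q = 161 * 1.48 * 228
Q = 54330 J


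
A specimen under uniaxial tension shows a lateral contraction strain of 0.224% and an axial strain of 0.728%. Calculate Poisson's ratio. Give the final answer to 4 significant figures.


nu = -epsilon_lat / epsilon_axial
Lateral strain is contraction (negative), so using magnitudes:
nu = 0.224 / 0.728
nu = 0.3077


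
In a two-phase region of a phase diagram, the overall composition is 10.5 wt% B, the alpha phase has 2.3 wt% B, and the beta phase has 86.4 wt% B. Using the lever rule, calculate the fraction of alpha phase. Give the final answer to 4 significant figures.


f_alpha = (C_beta - C0) / (C_beta - C_alpha)
f_alpha = (86.4 - 10.5) / (86.4 - 2.3)
f_alpha = 0.9025


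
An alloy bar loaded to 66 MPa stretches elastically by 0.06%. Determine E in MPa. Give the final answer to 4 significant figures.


E = sigma / epsilon
epsilon = 0.06% = 6e-04
E = 66 / 6e-04
E = 110000 MPa


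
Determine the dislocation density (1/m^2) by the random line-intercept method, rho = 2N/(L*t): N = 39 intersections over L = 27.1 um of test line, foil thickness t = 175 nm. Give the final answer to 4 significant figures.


rho = 2N / (L * t)
L = 27.1 um = 2.71e-05 m, t = 175 nm = 1.75e-07 m
rho = 2 * 39 / (2.71e-05 * 1.75e-07)
rho = 1.645e+13 1/m^2


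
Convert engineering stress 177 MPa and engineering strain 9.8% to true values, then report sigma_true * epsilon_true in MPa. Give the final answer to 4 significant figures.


sigma_true = sigma_eng * (1 + epsilon_eng)
sigma_true = 177 * (1 + 0.098) = 194.346 MPa
epsilon_true = ln(1 + epsilon_eng)
epsilon_true = ln(1 + 0.098) = 0.0934903
sigma_true * epsilon_true = 194.346 * 0.0934903 = 18.17 MPa


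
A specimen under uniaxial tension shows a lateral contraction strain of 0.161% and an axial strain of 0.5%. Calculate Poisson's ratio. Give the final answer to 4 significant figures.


nu = -epsilon_lat / epsilon_axial
Lateral strain is contraction (negative), so using magnitudes:
nu = 0.161 / 0.5
nu = 0.322


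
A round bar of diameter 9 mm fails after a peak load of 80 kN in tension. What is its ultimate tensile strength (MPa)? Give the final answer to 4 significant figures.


A0 = pi*(d/2)^2 = pi*(9/2)^2 = 63.6173 mm^2
UTS = F_max / A0 = 80*1000 / 63.6173
UTS = 1258 MPa


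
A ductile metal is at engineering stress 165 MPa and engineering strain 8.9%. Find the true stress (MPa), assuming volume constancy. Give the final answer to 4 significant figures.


sigma_true = sigma_eng * (1 + epsilon_eng)
sigma_true = 165 * (1 + 0.089)
sigma_true = 179.7 MPa


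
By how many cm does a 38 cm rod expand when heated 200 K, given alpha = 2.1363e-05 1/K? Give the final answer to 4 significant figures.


dL = L0 * alpha * dT
dL = 38 * 2.1363e-05 * 200
dL = 0.1624 cm


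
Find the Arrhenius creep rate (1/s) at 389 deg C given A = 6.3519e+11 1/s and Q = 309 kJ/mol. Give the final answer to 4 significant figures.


rate = A * exp(-Q / (R*T))
T = 389 + 273.15 = 662.15 K
rate = 6.3519e+11 * exp(-309e3 / (8.314 * 662.15))
rate = 2.668e-13 1/s


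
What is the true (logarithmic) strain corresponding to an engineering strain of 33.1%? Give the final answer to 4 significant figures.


epsilon_true = ln(1 + epsilon_eng)
epsilon_true = ln(1 + 0.331)
epsilon_true = 0.2859


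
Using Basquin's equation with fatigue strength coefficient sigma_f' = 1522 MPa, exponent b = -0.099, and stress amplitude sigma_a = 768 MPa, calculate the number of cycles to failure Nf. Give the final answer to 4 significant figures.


sigma_a = sigma_f' * (2*Nf)^b
2*Nf = (sigma_a / sigma_f')^(1/b)
2*Nf = (768 / 1522)^(1/-0.099)
2*Nf = 1001.24
Nf = 500.6 cycles


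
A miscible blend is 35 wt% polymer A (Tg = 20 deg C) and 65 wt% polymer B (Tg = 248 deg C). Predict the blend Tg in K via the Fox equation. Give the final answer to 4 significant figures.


1/Tg = w1/Tg1 + w2/Tg2 (in Kelvin)
Tg1 = 293.15 K, Tg2 = 521.15 K
1/Tg = 0.35/293.15 + 0.65/521.15
Tg = 409.6 K


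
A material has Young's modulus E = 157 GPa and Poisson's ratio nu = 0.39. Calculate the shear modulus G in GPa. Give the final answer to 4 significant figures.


G = E / (2*(1+nu))
G = 157 / (2*(1+0.39))
G = 56.47 GPa


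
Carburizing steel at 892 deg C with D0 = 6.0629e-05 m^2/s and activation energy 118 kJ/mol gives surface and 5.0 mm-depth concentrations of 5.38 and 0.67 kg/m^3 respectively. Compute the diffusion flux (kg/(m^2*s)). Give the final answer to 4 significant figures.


Step 1: D = D0 * exp(-Qd/(R*T))
T = 892 + 273.15 = 1165.15 K
D = 6.0629e-05 * exp(-118e3 / (8.314 * 1165.15)) = 3.10779e-10 m^2/s
Step 2: J = D * (C1 - C2) / dx
J = 3.10779e-10 * (5.38 - 0.67) / 5e-03
J = 2.928e-07 kg/(m^2*s)


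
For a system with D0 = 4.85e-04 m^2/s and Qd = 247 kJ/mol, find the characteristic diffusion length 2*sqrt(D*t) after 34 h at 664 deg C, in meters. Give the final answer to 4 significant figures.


Step 1: D = D0 * exp(-Qd/(R*T))
T = 937.15 K
D = 4.85e-04 * exp(-247e3 / (8.314 * 937.15)) = 8.27977e-18 m^2/s
Step 2: L = 2*sqrt(D*t)
t = 34 h = 122400 s
L = 2*sqrt(8.27977e-18 * 122400) = 2.013e-06 m


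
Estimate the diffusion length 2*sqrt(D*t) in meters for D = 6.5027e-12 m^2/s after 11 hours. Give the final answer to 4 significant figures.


t = 11 hr = 39600 s
Diffusion length = 2*sqrt(D*t)
= 2*sqrt(6.5027e-12 * 39600)
= 1.015e-03 m


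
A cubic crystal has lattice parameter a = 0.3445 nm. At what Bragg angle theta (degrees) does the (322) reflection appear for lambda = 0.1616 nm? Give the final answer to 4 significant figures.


d = a / sqrt(h^2+k^2+l^2)
d = 0.3445 / sqrt(17) = 0.0835535 nm
lambda = 2*d*sin(theta)  =>  sin(theta) = lambda / (2*d)
sin(theta) = 0.1616 / (2 * 0.0835535) = 0.967045
theta = 75.25 deg


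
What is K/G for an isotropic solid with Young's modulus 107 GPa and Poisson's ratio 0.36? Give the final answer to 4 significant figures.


G = E / (2*(1+nu))
G = 107 / (2*(1+0.36)) = 39.3382 GPa
K = E / (3*(1-2*nu))
K = 107 / (3*(1-2*0.36)) = 127.381 GPa
K/G = 127.381 / 39.3382 = 3.238


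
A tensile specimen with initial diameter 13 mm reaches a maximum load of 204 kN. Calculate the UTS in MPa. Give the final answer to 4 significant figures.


A0 = pi*(d/2)^2 = pi*(13/2)^2 = 132.732 mm^2
UTS = F_max / A0 = 204*1000 / 132.732
UTS = 1537 MPa


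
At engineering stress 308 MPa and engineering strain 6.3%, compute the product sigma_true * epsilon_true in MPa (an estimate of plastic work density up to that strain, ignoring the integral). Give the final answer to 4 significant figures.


sigma_true = sigma_eng * (1 + epsilon_eng)
sigma_true = 308 * (1 + 0.063) = 327.404 MPa
epsilon_true = ln(1 + epsilon_eng)
epsilon_true = ln(1 + 0.063) = 0.0610951
sigma_true * epsilon_true = 327.404 * 0.0610951 = 20 MPa


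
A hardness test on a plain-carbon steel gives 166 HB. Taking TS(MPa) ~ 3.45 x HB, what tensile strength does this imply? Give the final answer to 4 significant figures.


TS (MPa) = 3.45 * HB
TS = 3.45 * 166
TS = 572.7 MPa


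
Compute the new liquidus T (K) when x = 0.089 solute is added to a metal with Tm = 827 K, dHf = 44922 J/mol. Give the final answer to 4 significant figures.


dT = R*Tm^2*x / dHf
dT = 8.314 * 827^2 * 0.089 / 44922
dT = 11.2655 K
T_new = 827 - 11.2655 = 815.7 K


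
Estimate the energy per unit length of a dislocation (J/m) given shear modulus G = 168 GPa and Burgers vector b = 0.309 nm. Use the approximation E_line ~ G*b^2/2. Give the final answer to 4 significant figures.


E = G*b^2/2
b = 0.309 nm = 3.09e-10 m
G = 168 GPa = 1.68e+11 Pa
E = 0.5 * 1.68e+11 * (3.09e-10)^2
E = 8.02e-09 J/m


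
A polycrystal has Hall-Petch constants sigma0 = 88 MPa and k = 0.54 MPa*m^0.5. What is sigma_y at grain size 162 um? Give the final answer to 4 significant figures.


sigma_y = sigma0 + k / sqrt(d)
d = 162 um = 1.62e-04 m
sigma_y = 88 + 0.54 / sqrt(1.62e-04)
sigma_y = 130.4 MPa


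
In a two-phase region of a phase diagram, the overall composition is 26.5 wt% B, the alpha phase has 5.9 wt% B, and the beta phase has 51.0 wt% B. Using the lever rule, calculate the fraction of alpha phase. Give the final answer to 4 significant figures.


f_alpha = (C_beta - C0) / (C_beta - C_alpha)
f_alpha = (51.0 - 26.5) / (51.0 - 5.9)
f_alpha = 0.5432


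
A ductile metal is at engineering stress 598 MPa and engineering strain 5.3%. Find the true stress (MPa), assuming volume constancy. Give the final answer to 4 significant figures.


sigma_true = sigma_eng * (1 + epsilon_eng)
sigma_true = 598 * (1 + 0.053)
sigma_true = 629.7 MPa


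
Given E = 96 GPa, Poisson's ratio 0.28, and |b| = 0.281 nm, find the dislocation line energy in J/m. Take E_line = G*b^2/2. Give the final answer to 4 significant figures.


Step 1: G = E / (2*(1+nu))
G = 96 / (2*(1+0.28)) = 37.5 GPa = 3.75e+10 Pa
Step 2: E_line = G*b^2/2
b = 0.281 nm = 2.81e-10 m
E_line = 0.5 * 3.75e+10 * (2.81e-10)^2 = 1.481e-09 J/m


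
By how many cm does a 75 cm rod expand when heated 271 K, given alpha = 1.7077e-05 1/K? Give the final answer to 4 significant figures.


dL = L0 * alpha * dT
dL = 75 * 1.7077e-05 * 271
dL = 0.3471 cm


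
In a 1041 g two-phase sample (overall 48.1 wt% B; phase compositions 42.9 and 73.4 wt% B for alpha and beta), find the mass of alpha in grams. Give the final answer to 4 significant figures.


f_alpha = (C_beta - C0) / (C_beta - C_alpha)
f_alpha = (73.4 - 48.1) / (73.4 - 42.9) = 0.829508
m_alpha = f_alpha * m_total = 0.829508 * 1041 = 863.5 g


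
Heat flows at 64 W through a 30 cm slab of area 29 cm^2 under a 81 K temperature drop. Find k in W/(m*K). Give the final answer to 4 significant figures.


k = Q*L / (A*dT)
L = 0.3 m, A = 2.9e-03 m^2
k = 64 * 0.3 / (2.9e-03 * 81)
k = 81.74 W/(m*K)


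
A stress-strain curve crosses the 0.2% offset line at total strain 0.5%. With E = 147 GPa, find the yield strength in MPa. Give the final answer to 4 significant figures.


Offset strain = 0.002
Elastic strain at yield = total_strain - offset = 5e-03 - 0.002 = 3e-03
sigma_y = E * elastic_strain = 147000 * 3e-03
sigma_y = 441 MPa


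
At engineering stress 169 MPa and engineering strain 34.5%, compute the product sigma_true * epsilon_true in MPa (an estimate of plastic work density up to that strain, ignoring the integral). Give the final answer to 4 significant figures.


sigma_true = sigma_eng * (1 + epsilon_eng)
sigma_true = 169 * (1 + 0.345) = 227.305 MPa
epsilon_true = ln(1 + epsilon_eng)
epsilon_true = ln(1 + 0.345) = 0.296394
sigma_true * epsilon_true = 227.305 * 0.296394 = 67.37 MPa


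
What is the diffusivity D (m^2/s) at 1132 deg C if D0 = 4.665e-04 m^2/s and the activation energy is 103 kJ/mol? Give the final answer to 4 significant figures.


D = D0 * exp(-Qd / (R*T))
T = 1405.15 K
D = 4.665e-04 * exp(-103e3 / (8.314 * 1405.15))
D = 6.915e-08 m^2/s


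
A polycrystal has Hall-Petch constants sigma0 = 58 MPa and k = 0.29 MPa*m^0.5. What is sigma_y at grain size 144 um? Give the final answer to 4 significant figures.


sigma_y = sigma0 + k / sqrt(d)
d = 144 um = 1.44e-04 m
sigma_y = 58 + 0.29 / sqrt(1.44e-04)
sigma_y = 82.17 MPa


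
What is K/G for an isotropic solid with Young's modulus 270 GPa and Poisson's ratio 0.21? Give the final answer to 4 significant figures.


G = E / (2*(1+nu))
G = 270 / (2*(1+0.21)) = 111.57 GPa
K = E / (3*(1-2*nu))
K = 270 / (3*(1-2*0.21)) = 155.172 GPa
K/G = 155.172 / 111.57 = 1.391


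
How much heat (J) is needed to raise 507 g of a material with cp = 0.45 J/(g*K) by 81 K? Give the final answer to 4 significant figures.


Q = m * cp * dT
Q = 507 * 0.45 * 81
Q = 18480 J


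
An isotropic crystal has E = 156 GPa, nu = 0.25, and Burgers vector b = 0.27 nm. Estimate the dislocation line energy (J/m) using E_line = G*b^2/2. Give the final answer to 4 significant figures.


Step 1: G = E / (2*(1+nu))
G = 156 / (2*(1+0.25)) = 62.4 GPa = 6.24e+10 Pa
Step 2: E_line = G*b^2/2
b = 0.27 nm = 2.7e-10 m
E_line = 0.5 * 6.24e+10 * (2.7e-10)^2 = 2.274e-09 J/m


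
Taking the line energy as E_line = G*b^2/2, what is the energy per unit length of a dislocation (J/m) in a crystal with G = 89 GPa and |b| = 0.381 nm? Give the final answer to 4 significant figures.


E = G*b^2/2
b = 0.381 nm = 3.81e-10 m
G = 89 GPa = 8.9e+10 Pa
E = 0.5 * 8.9e+10 * (3.81e-10)^2
E = 6.46e-09 J/m


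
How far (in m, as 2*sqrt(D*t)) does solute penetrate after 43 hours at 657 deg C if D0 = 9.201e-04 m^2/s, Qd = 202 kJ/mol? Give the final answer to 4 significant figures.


Step 1: D = D0 * exp(-Qd/(R*T))
T = 930.15 K
D = 9.201e-04 * exp(-202e3 / (8.314 * 930.15)) = 4.16549e-15 m^2/s
Step 2: L = 2*sqrt(D*t)
t = 43 h = 154800 s
L = 2*sqrt(4.16549e-15 * 154800) = 5.079e-05 m


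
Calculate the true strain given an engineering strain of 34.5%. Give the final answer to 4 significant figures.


epsilon_true = ln(1 + epsilon_eng)
epsilon_true = ln(1 + 0.345)
epsilon_true = 0.2964


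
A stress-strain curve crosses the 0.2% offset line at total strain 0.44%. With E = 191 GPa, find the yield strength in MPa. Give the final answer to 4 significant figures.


Offset strain = 0.002
Elastic strain at yield = total_strain - offset = 4.4e-03 - 0.002 = 2.4e-03
sigma_y = E * elastic_strain = 191000 * 2.4e-03
sigma_y = 458.4 MPa


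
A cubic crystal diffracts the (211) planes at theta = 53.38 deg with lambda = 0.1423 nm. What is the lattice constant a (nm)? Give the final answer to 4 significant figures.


d = lambda / (2*sin(theta))
d = 0.1423 / (2*sin(53.38 deg))
d = 0.0886484 nm
a = d * sqrt(h^2+k^2+l^2) = 0.0886484 * sqrt(6)
a = 0.2171 nm


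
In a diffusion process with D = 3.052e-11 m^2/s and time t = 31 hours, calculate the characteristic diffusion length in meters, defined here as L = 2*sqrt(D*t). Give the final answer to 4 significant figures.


t = 31 hr = 111600 s
Diffusion length = 2*sqrt(D*t)
= 2*sqrt(3.052e-11 * 111600)
= 3.691e-03 m


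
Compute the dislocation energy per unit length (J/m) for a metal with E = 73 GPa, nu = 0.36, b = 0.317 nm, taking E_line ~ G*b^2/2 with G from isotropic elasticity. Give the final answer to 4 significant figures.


Step 1: G = E / (2*(1+nu))
G = 73 / (2*(1+0.36)) = 26.8382 GPa = 2.68382e+10 Pa
Step 2: E_line = G*b^2/2
b = 0.317 nm = 3.17e-10 m
E_line = 0.5 * 2.68382e+10 * (3.17e-10)^2 = 1.348e-09 J/m


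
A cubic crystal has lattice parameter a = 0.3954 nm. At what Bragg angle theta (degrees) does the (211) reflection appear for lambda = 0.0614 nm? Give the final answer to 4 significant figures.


d = a / sqrt(h^2+k^2+l^2)
d = 0.3954 / sqrt(6) = 0.161421 nm
lambda = 2*d*sin(theta)  =>  sin(theta) = lambda / (2*d)
sin(theta) = 0.0614 / (2 * 0.161421) = 0.190185
theta = 10.96 deg


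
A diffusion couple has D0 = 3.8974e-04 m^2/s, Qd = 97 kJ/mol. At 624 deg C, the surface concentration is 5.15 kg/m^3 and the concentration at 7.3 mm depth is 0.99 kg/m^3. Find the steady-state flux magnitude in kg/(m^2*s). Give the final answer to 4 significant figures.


Step 1: D = D0 * exp(-Qd/(R*T))
T = 624 + 273.15 = 897.15 K
D = 3.8974e-04 * exp(-97e3 / (8.314 * 897.15)) = 8.76907e-10 m^2/s
Step 2: J = D * (C1 - C2) / dx
J = 8.76907e-10 * (5.15 - 0.99) / 7.3e-03
J = 4.997e-07 kg/(m^2*s)


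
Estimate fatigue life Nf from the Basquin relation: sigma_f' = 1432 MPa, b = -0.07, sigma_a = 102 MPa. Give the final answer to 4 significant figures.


sigma_a = sigma_f' * (2*Nf)^b
2*Nf = (sigma_a / sigma_f')^(1/b)
2*Nf = (102 / 1432)^(1/-0.07)
2*Nf = 2.45817e+16
Nf = 1.229e+16 cycles


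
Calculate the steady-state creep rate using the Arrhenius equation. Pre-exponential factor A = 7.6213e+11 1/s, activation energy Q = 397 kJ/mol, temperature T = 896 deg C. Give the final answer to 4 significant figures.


rate = A * exp(-Q / (R*T))
T = 896 + 273.15 = 1169.15 K
rate = 7.6213e+11 * exp(-397e3 / (8.314 * 1169.15))
rate = 1.395e-06 1/s


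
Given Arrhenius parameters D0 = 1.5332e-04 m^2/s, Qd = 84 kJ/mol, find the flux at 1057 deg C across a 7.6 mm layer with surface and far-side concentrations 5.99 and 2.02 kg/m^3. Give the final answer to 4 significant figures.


Step 1: D = D0 * exp(-Qd/(R*T))
T = 1057 + 273.15 = 1330.15 K
D = 1.5332e-04 * exp(-84e3 / (8.314 * 1330.15)) = 7.70587e-08 m^2/s
Step 2: J = D * (C1 - C2) / dx
J = 7.70587e-08 * (5.99 - 2.02) / 7.6e-03
J = 4.025e-05 kg/(m^2*s)


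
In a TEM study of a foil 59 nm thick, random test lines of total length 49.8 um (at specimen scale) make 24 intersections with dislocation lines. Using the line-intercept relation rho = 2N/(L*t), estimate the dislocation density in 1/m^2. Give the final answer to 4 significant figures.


rho = 2N / (L * t)
L = 49.8 um = 4.98e-05 m, t = 59 nm = 5.9e-08 m
rho = 2 * 24 / (4.98e-05 * 5.9e-08)
rho = 1.634e+13 1/m^2


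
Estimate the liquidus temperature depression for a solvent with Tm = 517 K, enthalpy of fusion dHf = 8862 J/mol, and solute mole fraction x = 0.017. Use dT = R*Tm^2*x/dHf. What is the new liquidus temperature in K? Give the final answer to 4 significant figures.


dT = R*Tm^2*x / dHf
dT = 8.314 * 517^2 * 0.017 / 8862
dT = 4.26293 K
T_new = 517 - 4.26293 = 512.7 K


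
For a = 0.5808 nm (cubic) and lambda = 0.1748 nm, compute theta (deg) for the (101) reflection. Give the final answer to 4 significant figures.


d = a / sqrt(h^2+k^2+l^2)
d = 0.5808 / sqrt(2) = 0.410688 nm
lambda = 2*d*sin(theta)  =>  sin(theta) = lambda / (2*d)
sin(theta) = 0.1748 / (2 * 0.410688) = 0.212814
theta = 12.29 deg


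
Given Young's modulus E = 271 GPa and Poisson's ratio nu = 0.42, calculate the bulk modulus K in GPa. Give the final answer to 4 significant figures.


K = E / (3*(1-2*nu))
K = 271 / (3*(1-2*0.42))
K = 564.6 GPa


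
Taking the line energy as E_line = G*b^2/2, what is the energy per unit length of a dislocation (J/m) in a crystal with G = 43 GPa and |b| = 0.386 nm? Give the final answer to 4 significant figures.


E = G*b^2/2
b = 0.386 nm = 3.86e-10 m
G = 43 GPa = 4.3e+10 Pa
E = 0.5 * 4.3e+10 * (3.86e-10)^2
E = 3.203e-09 J/m


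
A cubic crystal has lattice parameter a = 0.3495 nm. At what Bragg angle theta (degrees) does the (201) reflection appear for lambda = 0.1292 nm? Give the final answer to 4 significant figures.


d = a / sqrt(h^2+k^2+l^2)
d = 0.3495 / sqrt(5) = 0.156301 nm
lambda = 2*d*sin(theta)  =>  sin(theta) = lambda / (2*d)
sin(theta) = 0.1292 / (2 * 0.156301) = 0.413305
theta = 24.41 deg


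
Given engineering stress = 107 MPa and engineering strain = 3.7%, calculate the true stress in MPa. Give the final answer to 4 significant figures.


sigma_true = sigma_eng * (1 + epsilon_eng)
sigma_true = 107 * (1 + 0.037)
sigma_true = 111 MPa


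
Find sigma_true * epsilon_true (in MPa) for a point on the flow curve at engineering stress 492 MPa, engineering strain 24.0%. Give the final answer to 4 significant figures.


sigma_true = sigma_eng * (1 + epsilon_eng)
sigma_true = 492 * (1 + 0.24) = 610.08 MPa
epsilon_true = ln(1 + epsilon_eng)
epsilon_true = ln(1 + 0.24) = 0.215111
sigma_true * epsilon_true = 610.08 * 0.215111 = 131.2 MPa


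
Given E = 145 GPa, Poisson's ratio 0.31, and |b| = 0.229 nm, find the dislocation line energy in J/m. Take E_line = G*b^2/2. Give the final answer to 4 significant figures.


Step 1: G = E / (2*(1+nu))
G = 145 / (2*(1+0.31)) = 55.3435 GPa = 5.53435e+10 Pa
Step 2: E_line = G*b^2/2
b = 0.229 nm = 2.29e-10 m
E_line = 0.5 * 5.53435e+10 * (2.29e-10)^2 = 1.451e-09 J/m


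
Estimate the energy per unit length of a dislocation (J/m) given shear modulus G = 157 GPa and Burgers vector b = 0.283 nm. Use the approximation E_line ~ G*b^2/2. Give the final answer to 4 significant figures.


E = G*b^2/2
b = 0.283 nm = 2.83e-10 m
G = 157 GPa = 1.57e+11 Pa
E = 0.5 * 1.57e+11 * (2.83e-10)^2
E = 6.287e-09 J/m


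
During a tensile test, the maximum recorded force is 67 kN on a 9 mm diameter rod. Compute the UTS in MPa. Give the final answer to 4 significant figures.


A0 = pi*(d/2)^2 = pi*(9/2)^2 = 63.6173 mm^2
UTS = F_max / A0 = 67*1000 / 63.6173
UTS = 1053 MPa


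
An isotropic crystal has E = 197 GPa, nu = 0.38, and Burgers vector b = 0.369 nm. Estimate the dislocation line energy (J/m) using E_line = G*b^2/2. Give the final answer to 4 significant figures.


Step 1: G = E / (2*(1+nu))
G = 197 / (2*(1+0.38)) = 71.3768 GPa = 7.13768e+10 Pa
Step 2: E_line = G*b^2/2
b = 0.369 nm = 3.69e-10 m
E_line = 0.5 * 7.13768e+10 * (3.69e-10)^2 = 4.859e-09 J/m


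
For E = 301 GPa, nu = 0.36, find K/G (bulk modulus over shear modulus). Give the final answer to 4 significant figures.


G = E / (2*(1+nu))
G = 301 / (2*(1+0.36)) = 110.662 GPa
K = E / (3*(1-2*nu))
K = 301 / (3*(1-2*0.36)) = 358.333 GPa
K/G = 358.333 / 110.662 = 3.238


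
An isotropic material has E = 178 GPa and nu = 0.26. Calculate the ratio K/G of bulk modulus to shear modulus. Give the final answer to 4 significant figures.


G = E / (2*(1+nu))
G = 178 / (2*(1+0.26)) = 70.6349 GPa
K = E / (3*(1-2*nu))
K = 178 / (3*(1-2*0.26)) = 123.611 GPa
K/G = 123.611 / 70.6349 = 1.75


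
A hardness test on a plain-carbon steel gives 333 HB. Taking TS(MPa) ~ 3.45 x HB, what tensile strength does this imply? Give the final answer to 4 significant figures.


TS (MPa) = 3.45 * HB
TS = 3.45 * 333
TS = 1149 MPa


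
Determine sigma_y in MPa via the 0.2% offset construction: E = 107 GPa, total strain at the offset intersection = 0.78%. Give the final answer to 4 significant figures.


Offset strain = 0.002
Elastic strain at yield = total_strain - offset = 7.8e-03 - 0.002 = 5.8e-03
sigma_y = E * elastic_strain = 107000 * 5.8e-03
sigma_y = 620.6 MPa


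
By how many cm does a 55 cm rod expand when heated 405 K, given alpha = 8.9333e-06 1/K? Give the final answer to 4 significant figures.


dL = L0 * alpha * dT
dL = 55 * 8.9333e-06 * 405
dL = 0.199 cm


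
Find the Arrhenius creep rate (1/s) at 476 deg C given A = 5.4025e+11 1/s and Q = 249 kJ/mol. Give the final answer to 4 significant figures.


rate = A * exp(-Q / (R*T))
T = 476 + 273.15 = 749.15 K
rate = 5.4025e+11 * exp(-249e3 / (8.314 * 749.15))
rate = 2.346e-06 1/s


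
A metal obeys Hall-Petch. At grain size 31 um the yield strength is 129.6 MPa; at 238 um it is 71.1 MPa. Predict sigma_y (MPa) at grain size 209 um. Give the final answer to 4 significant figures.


sigma_y = sigma0 + k / sqrt(d)
1/sqrt(d1) = 1/sqrt(3.1e-05) = 179.605;  1/sqrt(d2) = 64.8204
k = (sigma1 - sigma2) / (1/sqrt(d1) - 1/sqrt(d2)) = (129.6 - 71.1) / (179.605 - 64.8204) = 0.509649 MPa*m^0.5
sigma0 = sigma1 - k/sqrt(d1) = 129.6 - 0.509649*179.605 = 38.0644 MPa
sigma_y(d3) = 38.0644 + 0.509649 / sqrt(2.09e-04) = 73.32 MPa


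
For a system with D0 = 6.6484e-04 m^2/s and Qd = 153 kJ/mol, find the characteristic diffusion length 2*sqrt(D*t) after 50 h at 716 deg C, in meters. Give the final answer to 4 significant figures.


Step 1: D = D0 * exp(-Qd/(R*T))
T = 989.15 K
D = 6.6484e-04 * exp(-153e3 / (8.314 * 989.15)) = 5.53174e-12 m^2/s
Step 2: L = 2*sqrt(D*t)
t = 50 h = 180000 s
L = 2*sqrt(5.53174e-12 * 180000) = 1.996e-03 m


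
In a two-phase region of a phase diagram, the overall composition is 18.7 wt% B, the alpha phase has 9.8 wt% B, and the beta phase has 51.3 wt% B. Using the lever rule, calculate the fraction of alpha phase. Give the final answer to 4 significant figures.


f_alpha = (C_beta - C0) / (C_beta - C_alpha)
f_alpha = (51.3 - 18.7) / (51.3 - 9.8)
f_alpha = 0.7855


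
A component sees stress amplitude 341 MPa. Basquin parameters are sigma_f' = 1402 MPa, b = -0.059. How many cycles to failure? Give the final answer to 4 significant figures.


sigma_a = sigma_f' * (2*Nf)^b
2*Nf = (sigma_a / sigma_f')^(1/b)
2*Nf = (341 / 1402)^(1/-0.059)
2*Nf = 2.55077e+10
Nf = 1.275e+10 cycles


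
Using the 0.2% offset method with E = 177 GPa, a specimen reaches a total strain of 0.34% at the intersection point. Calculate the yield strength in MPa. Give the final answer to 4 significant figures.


Offset strain = 0.002
Elastic strain at yield = total_strain - offset = 3.4e-03 - 0.002 = 1.4e-03
sigma_y = E * elastic_strain = 177000 * 1.4e-03
sigma_y = 247.8 MPa


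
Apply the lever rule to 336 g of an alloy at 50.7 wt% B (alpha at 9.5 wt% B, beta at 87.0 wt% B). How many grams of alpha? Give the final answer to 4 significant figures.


f_alpha = (C_beta - C0) / (C_beta - C_alpha)
f_alpha = (87.0 - 50.7) / (87.0 - 9.5) = 0.468387
m_alpha = f_alpha * m_total = 0.468387 * 336 = 157.4 g


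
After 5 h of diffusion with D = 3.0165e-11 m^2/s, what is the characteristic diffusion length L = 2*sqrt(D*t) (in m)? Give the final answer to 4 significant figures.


t = 5 hr = 18000 s
Diffusion length = 2*sqrt(D*t)
= 2*sqrt(3.0165e-11 * 18000)
= 1.474e-03 m


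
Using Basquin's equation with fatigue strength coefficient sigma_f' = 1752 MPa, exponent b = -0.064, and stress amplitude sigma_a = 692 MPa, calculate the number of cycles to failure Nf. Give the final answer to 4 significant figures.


sigma_a = sigma_f' * (2*Nf)^b
2*Nf = (sigma_a / sigma_f')^(1/b)
2*Nf = (692 / 1752)^(1/-0.064)
2*Nf = 2.0117e+06
Nf = 1.006e+06 cycles
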